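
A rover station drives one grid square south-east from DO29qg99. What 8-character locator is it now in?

Longitude extended square 9; +1 → 10, wraps to 0, carry into subsquare.
Longitude subsquare q = 16; +1 → 17 = r.
Latitude extended square 9; −1 → 8.

DO29rg08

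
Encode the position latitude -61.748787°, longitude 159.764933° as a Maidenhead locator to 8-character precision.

Add 180° to longitude and 90° to latitude: 339.76493, 28.25121.
Field (20°×10°, letters A–R): 339.76493/20 → 16 → Q, 28.25121/10 → 2 → C; chars QC.
Square (2°×1°, digits 0–9): 19.76493/2 → 9, 8.25121/1 → 8; chars 98.
Subsquare (5′×2.5′, letters a–x): 1.76493/0.0833333 → 21 → v, 0.25121/0.0416667 → 6 → g; chars vg.
Extended square (30″×15″, digits 0–9): 0.01493/0.00833333 → 1, 0.00121/0.00416667 → 0; chars 10.

QC98vg10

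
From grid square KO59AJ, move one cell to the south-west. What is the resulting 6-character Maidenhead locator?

KO49xi

Longitude subsquare a = 0; −1 → -1, wraps to 23 = x, carry into square.
Longitude square 5; −1 → 4.
Latitude subsquare j = 9; −1 → 8 = i.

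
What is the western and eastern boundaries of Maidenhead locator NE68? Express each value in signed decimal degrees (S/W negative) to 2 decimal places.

92.00, 94.00

Field N=13, E=4: +13·20° lon, +4·10° lat → SW at lon 80°, lat -50°.
Square 6, 8: +6·2° lon, +8·1° lat → SW at lon 92°, lat -42°.
Cell spans 2° lon × 1° lat.
west 92.00, east 94.00.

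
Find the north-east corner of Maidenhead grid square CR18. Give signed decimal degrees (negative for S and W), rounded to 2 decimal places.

Field C=2, R=17: +2·20° lon, +17·10° lat → SW at lon -140°, lat 80°.
Square 1, 8: +1·2° lon, +8·1° lat → SW at lon -138°, lat 88°.
Cell spans 2° lon × 1° lat. NE corner is SW corner plus one full cell.
latitude 89.00, longitude -136.00.

89.00, -136.00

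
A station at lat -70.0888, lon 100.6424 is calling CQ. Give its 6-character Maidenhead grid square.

OB09hv

Add 180° to longitude and 90° to latitude: 280.6424, 19.9112.
Field: lon ⌊280.6424/20⌋ = 14 → O; lat ⌊19.9112/10⌋ = 1 → B.
Square: lon ⌊0.6424/2⌋ = 0; lat ⌊9.9112/1⌋ = 9.
Subsquare: lon ⌊0.6424/0.0833333⌋ = 7 → h; lat ⌊0.9112/0.0416667⌋ = 21 → v.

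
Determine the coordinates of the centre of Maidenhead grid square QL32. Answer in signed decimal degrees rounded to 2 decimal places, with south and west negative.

22.50, 147.00

Field Q=16, L=11: +16·20° lon, +11·10° lat → SW at lon 140°, lat 20°.
Square 3, 2: +3·2° lon, +2·1° lat → SW at lon 146°, lat 22°.
Cell spans 2° lon × 1° lat. Centre is SW corner plus half of each.
latitude 22.50, longitude 147.00.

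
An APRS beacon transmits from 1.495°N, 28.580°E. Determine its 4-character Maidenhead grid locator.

Add 180° to longitude and 90° to latitude: 208.58, 91.50.
Field: lon ⌊208.58/20⌋ = 10 → K; lat ⌊91.50/10⌋ = 9 → J.
Square: lon ⌊8.58/2⌋ = 4; lat ⌊1.50/1⌋ = 1.

KJ41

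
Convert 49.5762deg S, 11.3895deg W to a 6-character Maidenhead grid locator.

IE40hk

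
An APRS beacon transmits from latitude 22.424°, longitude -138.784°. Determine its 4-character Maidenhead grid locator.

CL02

Add 180° to longitude and 90° to latitude: 41.22, 112.42.
Field (20°×10°, letters A–R): 41.22/20 → 2 → C, 112.42/10 → 11 → L; chars CL.
Square (2°×1°, digits 0–9): 1.22/2 → 0, 2.42/1 → 2; chars 02.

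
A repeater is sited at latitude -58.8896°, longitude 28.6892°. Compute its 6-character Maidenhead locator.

Add 180° to longitude and 90° to latitude: 208.6892, 31.1104.
Field: lon ⌊208.6892/20⌋ = 10 → K; lat ⌊31.1104/10⌋ = 3 → D.
Square: lon ⌊8.6892/2⌋ = 4; lat ⌊1.1104/1⌋ = 1.
Subsquare: lon ⌊0.6892/0.0833333⌋ = 8 → i; lat ⌊0.1104/0.0416667⌋ = 2 → c.

KD41ic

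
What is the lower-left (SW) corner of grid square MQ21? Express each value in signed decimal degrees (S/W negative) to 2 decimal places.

Field M=12, Q=16: +12·20° lon, +16·10° lat → SW at lon 60°, lat 70°.
Square 2, 1: +2·2° lon, +1·1° lat → SW at lon 64°, lat 71°.
latitude 71.00, longitude 64.00.

71.00, 64.00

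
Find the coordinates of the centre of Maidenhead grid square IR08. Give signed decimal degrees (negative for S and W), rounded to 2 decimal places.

Field I=8, R=17: +8·20° lon, +17·10° lat → SW at lon -20°, lat 80°.
Square 0, 8: +0·2° lon, +8·1° lat → SW at lon -20°, lat 88°.
Cell spans 2° lon × 1° lat. Centre is SW corner plus half of each.
latitude 88.50, longitude -19.00.

88.50, -19.00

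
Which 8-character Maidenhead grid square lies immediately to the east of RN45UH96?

RN45vh06

Longitude extended square 9; +1 → 10, wraps to 0, carry into subsquare.
Longitude subsquare u = 20; +1 → 21 = v.
The latitude characters are unchanged.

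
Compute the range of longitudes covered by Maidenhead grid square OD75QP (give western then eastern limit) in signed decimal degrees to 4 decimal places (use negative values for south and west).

115.3333, 115.4167

Field O=14, D=3: +14·20° lon, +3·10° lat → SW at lon 100°, lat -60°.
Square 7, 5: +7·2° lon, +5·1° lat → SW at lon 114°, lat -55°.
Subsquare q=16, p=15: +16·0.0833333° lon, +15·0.0416667° lat → SW at lon 115.333°, lat -54.375°.
Cell spans 0.0833333° lon × 0.0416667° lat.
west 115.3333, east 115.4167.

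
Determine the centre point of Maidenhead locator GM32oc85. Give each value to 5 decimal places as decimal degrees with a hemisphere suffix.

32.10625° N, 52.76250° W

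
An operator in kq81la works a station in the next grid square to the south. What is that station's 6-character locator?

KQ80lx

Latitude subsquare a = 0; −1 → -1, wraps to 23 = x, carry into square.
Latitude square 1; −1 → 0.
The longitude characters are unchanged.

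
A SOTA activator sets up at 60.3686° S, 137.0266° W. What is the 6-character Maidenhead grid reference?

CC19lp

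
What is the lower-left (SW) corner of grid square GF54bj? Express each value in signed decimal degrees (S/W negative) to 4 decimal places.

Field G=6, F=5: +6·20° lon, +5·10° lat → SW at lon -60°, lat -40°.
Square 5, 4: +5·2° lon, +4·1° lat → SW at lon -50°, lat -36°.
Subsquare b=1, j=9: +1·0.0833333° lon, +9·0.0416667° lat → SW at lon -49.9167°, lat -35.625°.
latitude -35.6250, longitude -49.9167.

-35.6250, -49.9167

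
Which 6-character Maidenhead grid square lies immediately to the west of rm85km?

RM85jm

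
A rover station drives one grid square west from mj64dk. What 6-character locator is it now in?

Longitude subsquare d = 3; −1 → 2 = c.
The latitude characters are unchanged.

MJ64ck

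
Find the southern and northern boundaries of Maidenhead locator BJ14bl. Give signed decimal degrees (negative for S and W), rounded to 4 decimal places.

4.4583, 4.5000

Field B=1, J=9: +1·20° lon, +9·10° lat → SW at lon -160°, lat 0°.
Square 1, 4: +1·2° lon, +4·1° lat → SW at lon -158°, lat 4°.
Subsquare b=1, l=11: +1·0.0833333° lon, +11·0.0416667° lat → SW at lon -157.917°, lat 4.45833°.
Cell spans 0.0833333° lon × 0.0416667° lat.
south 4.4583, north 4.5000.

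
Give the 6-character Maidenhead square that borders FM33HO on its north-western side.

FM33gp

Longitude subsquare h = 7; −1 → 6 = g.
Latitude subsquare o = 14; +1 → 15 = p.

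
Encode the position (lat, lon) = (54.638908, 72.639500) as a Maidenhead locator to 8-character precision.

MO64hp63

Add 180° to longitude and 90° to latitude: 252.63950, 144.63891.
Field: 252.63950/20 → 12 → M, 144.63891/10 → 14 → O; chars MO.
Square: 12.63950/2 → 6, 4.63891/1 → 4; chars 64.
Subsquare: 0.63950/0.0833333 → 7 → h, 0.63891/0.0416667 → 15 → p; chars hp.
Extended square: 0.05617/0.00833333 → 6, 0.01391/0.00416667 → 3; chars 63.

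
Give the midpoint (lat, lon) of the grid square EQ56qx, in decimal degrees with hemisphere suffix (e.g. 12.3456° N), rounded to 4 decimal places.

76.9792° N, 88.6250° W

Field E=4, Q=16: +4·20° lon, +16·10° lat → SW at lon -100°, lat 70°.
Square 5, 6: +5·2° lon, +6·1° lat → SW at lon -90°, lat 76°.
Subsquare q=16, x=23: +16·0.0833333° lon, +23·0.0416667° lat → SW at lon -88.6667°, lat 76.9583°.
Cell spans 0.0833333° lon × 0.0416667° lat. Centre is SW corner plus half of each.
latitude 76.9792° N, longitude 88.6250° W.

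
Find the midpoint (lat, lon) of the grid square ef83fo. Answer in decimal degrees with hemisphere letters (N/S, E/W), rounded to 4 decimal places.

36.3958° S, 83.5417° W

Field E=4, F=5: +4·20° lon, +5·10° lat → SW at lon -100°, lat -40°.
Square 8, 3: +8·2° lon, +3·1° lat → SW at lon -84°, lat -37°.
Subsquare f=5, o=14: +5·0.0833333° lon, +14·0.0416667° lat → SW at lon -83.5833°, lat -36.4167°.
Cell spans 0.0833333° lon × 0.0416667° lat. Centre is SW corner plus half of each.
latitude 36.3958° S, longitude 83.5417° W.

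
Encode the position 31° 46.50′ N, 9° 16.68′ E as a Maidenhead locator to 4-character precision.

Add 180° to longitude and 90° to latitude: 189.28, 121.78.
Field: 189.28/20 → 9 → J, 121.78/10 → 12 → M; chars JM.
Square: 9.28/2 → 4, 1.78/1 → 1; chars 41.

JM41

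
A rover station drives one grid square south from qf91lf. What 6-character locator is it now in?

QF91le

Latitude subsquare f = 5; −1 → 4 = e.
The longitude characters are unchanged.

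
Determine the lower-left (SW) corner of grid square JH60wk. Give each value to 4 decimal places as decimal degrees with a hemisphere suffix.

Field J=9, H=7: +9·20° lon, +7·10° lat → SW at lon 0°, lat -20°.
Square 6, 0: +6·2° lon, +0·1° lat → SW at lon 12°, lat -20°.
Subsquare w=22, k=10: +22·0.0833333° lon, +10·0.0416667° lat → SW at lon 13.8333°, lat -19.5833°.
latitude 19.5833° S, longitude 13.8333° E.

19.5833° S, 13.8333° E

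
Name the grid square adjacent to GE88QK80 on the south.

Latitude extended square 0; −1 → -1, wraps to 9, carry into subsquare.
Latitude subsquare k = 10; −1 → 9 = j.
The longitude characters are unchanged.

GE88qj89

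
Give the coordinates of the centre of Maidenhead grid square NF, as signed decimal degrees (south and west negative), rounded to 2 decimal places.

-35.00, 90.00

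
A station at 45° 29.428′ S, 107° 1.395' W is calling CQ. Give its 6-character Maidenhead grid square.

DE64lm

Add 180° to longitude and 90° to latitude: 72.9767, 44.5095.
Field: lon ⌊72.9767/20⌋ = 3 → D; lat ⌊44.5095/10⌋ = 4 → E.
Square: lon ⌊12.9767/2⌋ = 6; lat ⌊4.5095/1⌋ = 4.
Subsquare: lon ⌊0.9767/0.0833333⌋ = 11 → l; lat ⌊0.5095/0.0416667⌋ = 12 → m.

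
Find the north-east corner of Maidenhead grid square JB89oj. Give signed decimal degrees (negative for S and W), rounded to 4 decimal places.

-70.5833, 17.2500

Field J=9, B=1: +9·20° lon, +1·10° lat → SW at lon 0°, lat -80°.
Square 8, 9: +8·2° lon, +9·1° lat → SW at lon 16°, lat -71°.
Subsquare o=14, j=9: +14·0.0833333° lon, +9·0.0416667° lat → SW at lon 17.1667°, lat -70.625°.
Cell spans 0.0833333° lon × 0.0416667° lat. NE corner is SW corner plus one full cell.
latitude -70.5833, longitude 17.2500.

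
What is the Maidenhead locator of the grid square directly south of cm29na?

CM28nx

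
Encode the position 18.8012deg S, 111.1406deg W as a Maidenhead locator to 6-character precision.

DH41ke

Shift to the Maidenhead origin (180°W, 90°S): lon 68.8594, lat 71.1988.
Field: lon ⌊68.8594/20⌋ = 3 → D; lat ⌊71.1988/10⌋ = 7 → H.
Square: lon ⌊8.8594/2⌋ = 4; lat ⌊1.1988/1⌋ = 1.
Subsquare: lon ⌊0.8594/0.0833333⌋ = 10 → k; lat ⌊0.1988/0.0416667⌋ = 4 → e.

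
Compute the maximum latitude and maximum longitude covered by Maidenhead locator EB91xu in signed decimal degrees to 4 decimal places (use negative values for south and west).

-78.1250, -80.0000

Field E=4, B=1: +4·20° lon, +1·10° lat → SW at lon -100°, lat -80°.
Square 9, 1: +9·2° lon, +1·1° lat → SW at lon -82°, lat -79°.
Subsquare x=23, u=20: +23·0.0833333° lon, +20·0.0416667° lat → SW at lon -80.0833°, lat -78.1667°.
Cell spans 0.0833333° lon × 0.0416667° lat. NE corner is SW corner plus one full cell.
latitude -78.1250, longitude -80.0000.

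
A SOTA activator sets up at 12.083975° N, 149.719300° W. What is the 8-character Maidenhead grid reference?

BK52dc30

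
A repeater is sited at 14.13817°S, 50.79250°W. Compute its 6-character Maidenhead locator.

Shift to the Maidenhead origin (180°W, 90°S): lon 129.2075, lat 75.8618.
Field: 129.2075/20 → 6 → G, 75.8618/10 → 7 → H; chars GH.
Square: 9.2075/2 → 4, 5.8618/1 → 5; chars 45.
Subsquare: 1.2075/0.0833333 → 14 → o, 0.8618/0.0416667 → 20 → u; chars ou.

GH45ou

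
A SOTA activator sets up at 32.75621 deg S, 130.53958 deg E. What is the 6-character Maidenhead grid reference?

PF57gf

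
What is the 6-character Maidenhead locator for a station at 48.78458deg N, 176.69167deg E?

RN88is

Add 180° to longitude and 90° to latitude: 356.6917, 138.7846.
Field: lon ⌊356.6917/20⌋ = 17 → R; lat ⌊138.7846/10⌋ = 13 → N.
Square: lon ⌊16.6917/2⌋ = 8; lat ⌊8.7846/1⌋ = 8.
Subsquare: lon ⌊0.6917/0.0833333⌋ = 8 → i; lat ⌊0.7846/0.0416667⌋ = 18 → s.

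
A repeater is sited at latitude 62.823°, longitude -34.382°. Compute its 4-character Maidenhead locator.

Shift to the Maidenhead origin (180°W, 90°S): lon 145.62, lat 152.82.
Field: 145.62/20 → 7 → H, 152.82/10 → 15 → P; chars HP.
Square: 5.62/2 → 2, 2.82/1 → 2; chars 22.

HP22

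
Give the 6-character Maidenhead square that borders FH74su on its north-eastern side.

Longitude subsquare s = 18; +1 → 19 = t.
Latitude subsquare u = 20; +1 → 21 = v.

FH74tv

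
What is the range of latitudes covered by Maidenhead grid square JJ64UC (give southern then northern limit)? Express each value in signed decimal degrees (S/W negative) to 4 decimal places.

4.0833, 4.1250

Field J=9, J=9: +9·20° lon, +9·10° lat → SW at lon 0°, lat 0°.
Square 6, 4: +6·2° lon, +4·1° lat → SW at lon 12°, lat 4°.
Subsquare u=20, c=2: +20·0.0833333° lon, +2·0.0416667° lat → SW at lon 13.6667°, lat 4.08333°.
Cell spans 0.0833333° lon × 0.0416667° lat.
south 4.0833, north 4.1250.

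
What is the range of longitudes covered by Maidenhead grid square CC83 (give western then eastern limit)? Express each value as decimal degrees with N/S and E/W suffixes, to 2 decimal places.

Field C=2, C=2: +2·20° lon, +2·10° lat → SW at lon -140°, lat -70°.
Square 8, 3: +8·2° lon, +3·1° lat → SW at lon -124°, lat -67°.
Cell spans 2° lon × 1° lat.
west 124.00° W, east 122.00° W.

124.00° W, 122.00° W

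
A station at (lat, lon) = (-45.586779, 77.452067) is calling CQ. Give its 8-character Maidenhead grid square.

Shift to the Maidenhead origin (180°W, 90°S): lon 257.45207, lat 44.41322.
Field (20°×10°, letters A–R): lon ⌊257.45207/20⌋ = 12 → M; lat ⌊44.41322/10⌋ = 4 → E.
Square (2°×1°, digits 0–9): lon ⌊17.45207/2⌋ = 8; lat ⌊4.41322/1⌋ = 4.
Subsquare (5′×2.5′, letters a–x): lon ⌊1.45207/0.0833333⌋ = 17 → r; lat ⌊0.41322/0.0416667⌋ = 9 → j.
Extended square (30″×15″, digits 0–9): lon ⌊0.03540/0.00833333⌋ = 4; lat ⌊0.03822/0.00416667⌋ = 9.

ME84rj49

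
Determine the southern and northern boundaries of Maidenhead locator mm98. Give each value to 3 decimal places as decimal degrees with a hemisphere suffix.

38.000° N, 39.000° N

Field M=12, M=12: +12·20° lon, +12·10° lat → SW at lon 60°, lat 30°.
Square 9, 8: +9·2° lon, +8·1° lat → SW at lon 78°, lat 38°.
Cell spans 2° lon × 1° lat.
south 38.000° N, north 39.000° N.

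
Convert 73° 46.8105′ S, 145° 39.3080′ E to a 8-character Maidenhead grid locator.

QB26tf82

Offset from 180°W / 90°S: lon 325.65513°, lat 16.21983°.
Field (20°×10°, letters A–R): 325.65513/20 → 16 → Q, 16.21983/10 → 1 → B; chars QB.
Square (2°×1°, digits 0–9): 5.65513/2 → 2, 6.21983/1 → 6; chars 26.
Subsquare (5′×2.5′, letters a–x): 1.65513/0.0833333 → 19 → t, 0.21983/0.0416667 → 5 → f; chars tf.
Extended square (30″×15″, digits 0–9): 0.07180/0.00833333 → 8, 0.01149/0.00416667 → 2; chars 82.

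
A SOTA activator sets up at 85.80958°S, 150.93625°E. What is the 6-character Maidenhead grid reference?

QA54le

Offset from 180°W / 90°S: lon 330.9362°, lat 4.1904°.
Field: 330.9362/20 → 16 → Q, 4.1904/10 → 0 → A; chars QA.
Square: 10.9362/2 → 5, 4.1904/1 → 4; chars 54.
Subsquare: 0.9362/0.0833333 → 11 → l, 0.1904/0.0416667 → 4 → e; chars le.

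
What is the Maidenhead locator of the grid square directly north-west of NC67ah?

Longitude subsquare a = 0; −1 → -1, wraps to 23 = x, carry into square.
Longitude square 6; −1 → 5.
Latitude subsquare h = 7; +1 → 8 = i.

NC57xi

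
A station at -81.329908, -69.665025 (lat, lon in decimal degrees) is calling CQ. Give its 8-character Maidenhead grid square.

Offset from 180°W / 90°S: lon 110.33498°, lat 8.67009°.
Field: lon ⌊110.33498/20⌋ = 5 → F; lat ⌊8.67009/10⌋ = 0 → A.
Square: lon ⌊10.33498/2⌋ = 5; lat ⌊8.67009/1⌋ = 8.
Subsquare: lon ⌊0.33498/0.0833333⌋ = 4 → e; lat ⌊0.67009/0.0416667⌋ = 16 → q.
Extended square: lon ⌊0.00164/0.00833333⌋ = 0; lat ⌊0.00343/0.00416667⌋ = 0.

FA58eq00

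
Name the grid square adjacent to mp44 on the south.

MP43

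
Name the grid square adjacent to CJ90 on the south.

CI99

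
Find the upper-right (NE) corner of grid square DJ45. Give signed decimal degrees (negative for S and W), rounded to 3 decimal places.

6.000, -110.000

Field D=3, J=9: +3·20° lon, +9·10° lat → SW at lon -120°, lat 0°.
Square 4, 5: +4·2° lon, +5·1° lat → SW at lon -112°, lat 5°.
Cell spans 2° lon × 1° lat. NE corner is SW corner plus one full cell.
latitude 6.000, longitude -110.000.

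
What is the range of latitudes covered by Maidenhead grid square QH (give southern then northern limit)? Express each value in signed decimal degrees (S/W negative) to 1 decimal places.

-20.0, -10.0

Field Q=16, H=7: +16·20° lon, +7·10° lat → SW at lon 140°, lat -20°.
Cell spans 20° lon × 10° lat.
south -20.0, north -10.0.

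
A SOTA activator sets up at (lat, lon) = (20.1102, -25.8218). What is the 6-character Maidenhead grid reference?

Offset from 180°W / 90°S: lon 154.1782°, lat 110.1102°.
Field: 154.1782/20 → 7 → H, 110.1102/10 → 11 → L; chars HL.
Square: 14.1782/2 → 7, 0.1102/1 → 0; chars 70.
Subsquare: 0.1782/0.0833333 → 2 → c, 0.1102/0.0416667 → 2 → c; chars cc.

HL70cc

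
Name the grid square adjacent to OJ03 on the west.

NJ93

Longitude square 0; −1 → -1, wraps to 9, carry into field.
Longitude field O = 14; −1 → 13 = N.
The latitude characters are unchanged.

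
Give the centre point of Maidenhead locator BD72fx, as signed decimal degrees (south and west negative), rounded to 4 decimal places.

Field B=1, D=3: +1·20° lon, +3·10° lat → SW at lon -160°, lat -60°.
Square 7, 2: +7·2° lon, +2·1° lat → SW at lon -146°, lat -58°.
Subsquare f=5, x=23: +5·0.0833333° lon, +23·0.0416667° lat → SW at lon -145.583°, lat -57.0417°.
Cell spans 0.0833333° lon × 0.0416667° lat. Centre is SW corner plus half of each.
latitude -57.0208, longitude -145.5417.

-57.0208, -145.5417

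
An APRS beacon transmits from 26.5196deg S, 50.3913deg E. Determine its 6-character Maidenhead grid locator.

Offset from 180°W / 90°S: lon 230.3913°, lat 63.4804°.
Field: lon ⌊230.3913/20⌋ = 11 → L; lat ⌊63.4804/10⌋ = 6 → G.
Square: lon ⌊10.3913/2⌋ = 5; lat ⌊3.4804/1⌋ = 3.
Subsquare: lon ⌊0.3913/0.0833333⌋ = 4 → e; lat ⌊0.4804/0.0416667⌋ = 11 → l.

LG53el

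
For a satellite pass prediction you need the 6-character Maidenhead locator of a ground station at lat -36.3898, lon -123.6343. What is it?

Add 180° to longitude and 90° to latitude: 56.3657, 53.6102.
Field: 56.3657/20 → 2 → C, 53.6102/10 → 5 → F; chars CF.
Square: 16.3657/2 → 8, 3.6102/1 → 3; chars 83.
Subsquare: 0.3657/0.0833333 → 4 → e, 0.6102/0.0416667 → 14 → o; chars eo.

CF83eo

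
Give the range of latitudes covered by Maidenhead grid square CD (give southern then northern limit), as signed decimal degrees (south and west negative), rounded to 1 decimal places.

-60.0, -50.0

Field C=2, D=3: +2·20° lon, +3·10° lat → SW at lon -140°, lat -60°.
Cell spans 20° lon × 10° lat.
south -60.0, north -50.0.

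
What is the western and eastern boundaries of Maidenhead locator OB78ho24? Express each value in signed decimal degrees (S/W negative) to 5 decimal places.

114.60000, 114.60833

Field O=14, B=1: +14·20° lon, +1·10° lat → SW at lon 100°, lat -80°.
Square 7, 8: +7·2° lon, +8·1° lat → SW at lon 114°, lat -72°.
Subsquare h=7, o=14: +7·0.0833333° lon, +14·0.0416667° lat → SW at lon 114.583°, lat -71.4167°.
Extended square 2, 4: +2·0.00833333° lon, +4·0.00416667° lat → SW at lon 114.6°, lat -71.4°.
Cell spans 0.00833333° lon × 0.00416667° lat.
west 114.60000, east 114.60833.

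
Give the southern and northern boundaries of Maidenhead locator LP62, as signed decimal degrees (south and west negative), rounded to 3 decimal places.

Field L=11, P=15: +11·20° lon, +15·10° lat → SW at lon 40°, lat 60°.
Square 6, 2: +6·2° lon, +2·1° lat → SW at lon 52°, lat 62°.
Cell spans 2° lon × 1° lat.
south 62.000, north 63.000.

62.000, 63.000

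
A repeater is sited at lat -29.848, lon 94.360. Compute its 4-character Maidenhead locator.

NG70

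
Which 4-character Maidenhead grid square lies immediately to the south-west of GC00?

Longitude square 0; −1 → -1, wraps to 9, carry into field.
Longitude field G = 6; −1 → 5 = F.
Latitude square 0; −1 → -1, wraps to 9, carry into field.
Latitude field C = 2; −1 → 1 = B.

FB99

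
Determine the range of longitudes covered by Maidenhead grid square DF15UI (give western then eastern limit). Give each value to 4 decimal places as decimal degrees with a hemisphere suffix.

116.3333° W, 116.2500° W

Field D=3, F=5: +3·20° lon, +5·10° lat → SW at lon -120°, lat -40°.
Square 1, 5: +1·2° lon, +5·1° lat → SW at lon -118°, lat -35°.
Subsquare u=20, i=8: +20·0.0833333° lon, +8·0.0416667° lat → SW at lon -116.333°, lat -34.6667°.
Cell spans 0.0833333° lon × 0.0416667° lat.
west 116.3333° W, east 116.2500° W.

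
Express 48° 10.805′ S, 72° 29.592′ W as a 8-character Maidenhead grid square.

FE31st06

Shift to the Maidenhead origin (180°W, 90°S): lon 107.50680, lat 41.81992.
Field: lon ⌊107.50680/20⌋ = 5 → F; lat ⌊41.81992/10⌋ = 4 → E.
Square: lon ⌊7.50680/2⌋ = 3; lat ⌊1.81992/1⌋ = 1.
Subsquare: lon ⌊1.50680/0.0833333⌋ = 18 → s; lat ⌊0.81992/0.0416667⌋ = 19 → t.
Extended square: lon ⌊0.00680/0.00833333⌋ = 0; lat ⌊0.02825/0.00416667⌋ = 6.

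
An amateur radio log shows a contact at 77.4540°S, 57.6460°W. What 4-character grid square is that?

Offset from 180°W / 90°S: lon 122.35°, lat 12.55°.
Field: 122.35/20 → 6 → G, 12.55/10 → 1 → B; chars GB.
Square: 2.35/2 → 1, 2.55/1 → 2; chars 12.

GB12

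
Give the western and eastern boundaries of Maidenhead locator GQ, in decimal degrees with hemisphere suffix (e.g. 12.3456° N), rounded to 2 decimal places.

60.00° W, 40.00° W

Field G=6, Q=16: +6·20° lon, +16·10° lat → SW at lon -60°, lat 70°.
Cell spans 20° lon × 10° lat.
west 60.00° W, east 40.00° W.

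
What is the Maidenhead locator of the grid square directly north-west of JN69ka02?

Longitude extended square 0; −1 → -1, wraps to 9, carry into subsquare.
Longitude subsquare k = 10; −1 → 9 = j.
Latitude extended square 2; +1 → 3.

JN69ja93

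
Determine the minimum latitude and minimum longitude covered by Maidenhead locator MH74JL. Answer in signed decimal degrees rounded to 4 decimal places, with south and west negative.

-15.5417, 74.7500

Field M=12, H=7: +12·20° lon, +7·10° lat → SW at lon 60°, lat -20°.
Square 7, 4: +7·2° lon, +4·1° lat → SW at lon 74°, lat -16°.
Subsquare j=9, l=11: +9·0.0833333° lon, +11·0.0416667° lat → SW at lon 74.75°, lat -15.5417°.
latitude -15.5417, longitude 74.7500.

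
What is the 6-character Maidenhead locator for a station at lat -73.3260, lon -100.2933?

DB96uq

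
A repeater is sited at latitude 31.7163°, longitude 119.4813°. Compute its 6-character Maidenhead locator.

OM91rr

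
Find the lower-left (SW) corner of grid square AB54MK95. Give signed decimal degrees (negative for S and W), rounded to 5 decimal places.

-75.56250, -168.92500

Field A=0, B=1: +0·20° lon, +1·10° lat → SW at lon -180°, lat -80°.
Square 5, 4: +5·2° lon, +4·1° lat → SW at lon -170°, lat -76°.
Subsquare m=12, k=10: +12·0.0833333° lon, +10·0.0416667° lat → SW at lon -169°, lat -75.5833°.
Extended square 9, 5: +9·0.00833333° lon, +5·0.00416667° lat → SW at lon -168.925°, lat -75.5625°.
latitude -75.56250, longitude -168.92500.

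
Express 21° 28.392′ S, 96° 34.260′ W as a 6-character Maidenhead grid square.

EG18rm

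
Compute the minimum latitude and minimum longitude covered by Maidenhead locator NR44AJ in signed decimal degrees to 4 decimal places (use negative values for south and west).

Field N=13, R=17: +13·20° lon, +17·10° lat → SW at lon 80°, lat 80°.
Square 4, 4: +4·2° lon, +4·1° lat → SW at lon 88°, lat 84°.
Subsquare a=0, j=9: +0·0.0833333° lon, +9·0.0416667° lat → SW at lon 88°, lat 84.375°.
latitude 84.3750, longitude 88.0000.

84.3750, 88.0000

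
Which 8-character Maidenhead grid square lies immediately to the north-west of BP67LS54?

BP67ls45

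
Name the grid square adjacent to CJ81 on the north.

Latitude square 1; +1 → 2.
The longitude characters are unchanged.

CJ82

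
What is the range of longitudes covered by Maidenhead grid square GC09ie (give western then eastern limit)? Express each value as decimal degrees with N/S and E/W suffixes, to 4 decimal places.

59.3333° W, 59.2500° W

Field G=6, C=2: +6·20° lon, +2·10° lat → SW at lon -60°, lat -70°.
Square 0, 9: +0·2° lon, +9·1° lat → SW at lon -60°, lat -61°.
Subsquare i=8, e=4: +8·0.0833333° lon, +4·0.0416667° lat → SW at lon -59.3333°, lat -60.8333°.
Cell spans 0.0833333° lon × 0.0416667° lat.
west 59.3333° W, east 59.2500° W.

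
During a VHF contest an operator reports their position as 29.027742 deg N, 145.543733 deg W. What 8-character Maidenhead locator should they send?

Shift to the Maidenhead origin (180°W, 90°S): lon 34.45627, lat 119.02774.
Field: lon ⌊34.45627/20⌋ = 1 → B; lat ⌊119.02774/10⌋ = 11 → L.
Square: lon ⌊14.45627/2⌋ = 7; lat ⌊9.02774/1⌋ = 9.
Subsquare: lon ⌊0.45627/0.0833333⌋ = 5 → f; lat ⌊0.02774/0.0416667⌋ = 0 → a.
Extended square: lon ⌊0.03960/0.00833333⌋ = 4; lat ⌊0.02774/0.00416667⌋ = 6.

BL79fa46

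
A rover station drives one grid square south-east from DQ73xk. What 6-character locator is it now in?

DQ83aj

Longitude subsquare x = 23; +1 → 24, wraps to 0 = a, carry into square.
Longitude square 7; +1 → 8.
Latitude subsquare k = 10; −1 → 9 = j.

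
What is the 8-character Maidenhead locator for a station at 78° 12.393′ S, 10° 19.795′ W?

IB41ut00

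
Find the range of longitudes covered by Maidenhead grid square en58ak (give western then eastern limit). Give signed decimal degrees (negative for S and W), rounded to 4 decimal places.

-90.0000, -89.9167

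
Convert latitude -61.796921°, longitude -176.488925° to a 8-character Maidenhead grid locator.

AC18se18

Add 180° to longitude and 90° to latitude: 3.51108, 28.20308.
Field: lon ⌊3.51108/20⌋ = 0 → A; lat ⌊28.20308/10⌋ = 2 → C.
Square: lon ⌊3.51108/2⌋ = 1; lat ⌊8.20308/1⌋ = 8.
Subsquare: lon ⌊1.51108/0.0833333⌋ = 18 → s; lat ⌊0.20308/0.0416667⌋ = 4 → e.
Extended square: lon ⌊0.01108/0.00833333⌋ = 1; lat ⌊0.03641/0.00416667⌋ = 8.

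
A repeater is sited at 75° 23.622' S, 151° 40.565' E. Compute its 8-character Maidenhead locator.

Add 180° to longitude and 90° to latitude: 331.67608, 14.60630.
Field (20°×10°, letters A–R): 331.67608/20 → 16 → Q, 14.60630/10 → 1 → B; chars QB.
Square (2°×1°, digits 0–9): 11.67608/2 → 5, 4.60630/1 → 4; chars 54.
Subsquare (5′×2.5′, letters a–x): 1.67608/0.0833333 → 20 → u, 0.60630/0.0416667 → 14 → o; chars uo.
Extended square (30″×15″, digits 0–9): 0.00942/0.00833333 → 1, 0.02297/0.00416667 → 5; chars 15.

QB54uo15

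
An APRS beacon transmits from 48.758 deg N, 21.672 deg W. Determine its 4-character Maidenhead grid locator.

Add 180° to longitude and 90° to latitude: 158.33, 138.76.
Field: 158.33/20 → 7 → H, 138.76/10 → 13 → N; chars HN.
Square: 18.33/2 → 9, 8.76/1 → 8; chars 98.

HN98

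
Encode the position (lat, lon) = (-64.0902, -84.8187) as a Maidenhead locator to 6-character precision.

EC75ov

Shift to the Maidenhead origin (180°W, 90°S): lon 95.1813, lat 25.9098.
Field: lon ⌊95.1813/20⌋ = 4 → E; lat ⌊25.9098/10⌋ = 2 → C.
Square: lon ⌊15.1813/2⌋ = 7; lat ⌊5.9098/1⌋ = 5.
Subsquare: lon ⌊1.1813/0.0833333⌋ = 14 → o; lat ⌊0.9098/0.0416667⌋ = 21 → v.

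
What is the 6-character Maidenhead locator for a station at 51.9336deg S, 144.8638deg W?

BD78nb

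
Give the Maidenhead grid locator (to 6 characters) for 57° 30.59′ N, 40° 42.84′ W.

GO97pm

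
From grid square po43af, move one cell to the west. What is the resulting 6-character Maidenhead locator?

Longitude subsquare a = 0; −1 → -1, wraps to 23 = x, carry into square.
Longitude square 4; −1 → 3.
The latitude characters are unchanged.

PO33xf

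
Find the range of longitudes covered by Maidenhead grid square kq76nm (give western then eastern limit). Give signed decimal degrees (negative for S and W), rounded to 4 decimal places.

35.0833, 35.1667

Field K=10, Q=16: +10·20° lon, +16·10° lat → SW at lon 20°, lat 70°.
Square 7, 6: +7·2° lon, +6·1° lat → SW at lon 34°, lat 76°.
Subsquare n=13, m=12: +13·0.0833333° lon, +12·0.0416667° lat → SW at lon 35.0833°, lat 76.5°.
Cell spans 0.0833333° lon × 0.0416667° lat.
west 35.0833, east 35.1667.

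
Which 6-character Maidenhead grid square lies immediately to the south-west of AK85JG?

AK85if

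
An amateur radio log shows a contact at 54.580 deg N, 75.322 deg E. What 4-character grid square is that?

Offset from 180°W / 90°S: lon 255.32°, lat 144.58°.
Field: lon ⌊255.32/20⌋ = 12 → M; lat ⌊144.58/10⌋ = 14 → O.
Square: lon ⌊15.32/2⌋ = 7; lat ⌊4.58/1⌋ = 4.

MO74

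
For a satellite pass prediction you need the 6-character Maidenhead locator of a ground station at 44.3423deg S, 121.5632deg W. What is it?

CE95fp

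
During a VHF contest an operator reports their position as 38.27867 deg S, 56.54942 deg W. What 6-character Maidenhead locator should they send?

GF11rr

Shift to the Maidenhead origin (180°W, 90°S): lon 123.4506, lat 51.7213.
Field: lon ⌊123.4506/20⌋ = 6 → G; lat ⌊51.7213/10⌋ = 5 → F.
Square: lon ⌊3.4506/2⌋ = 1; lat ⌊1.7213/1⌋ = 1.
Subsquare: lon ⌊1.4506/0.0833333⌋ = 17 → r; lat ⌊0.7213/0.0416667⌋ = 17 → r.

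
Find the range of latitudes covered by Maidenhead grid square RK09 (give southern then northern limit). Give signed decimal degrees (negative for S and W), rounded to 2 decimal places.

19.00, 20.00

Field R=17, K=10: +17·20° lon, +10·10° lat → SW at lon 160°, lat 10°.
Square 0, 9: +0·2° lon, +9·1° lat → SW at lon 160°, lat 19°.
Cell spans 2° lon × 1° lat.
south 19.00, north 20.00.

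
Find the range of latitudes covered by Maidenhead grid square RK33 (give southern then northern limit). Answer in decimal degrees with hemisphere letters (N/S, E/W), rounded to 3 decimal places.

13.000° N, 14.000° N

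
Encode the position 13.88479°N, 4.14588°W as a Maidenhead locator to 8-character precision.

IK73wv22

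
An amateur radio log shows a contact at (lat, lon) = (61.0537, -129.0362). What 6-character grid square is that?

CP51lb

Offset from 180°W / 90°S: lon 50.9638°, lat 151.0537°.
Field: 50.9638/20 → 2 → C, 151.0537/10 → 15 → P; chars CP.
Square: 10.9638/2 → 5, 1.0537/1 → 1; chars 51.
Subsquare: 0.9638/0.0833333 → 11 → l, 0.0537/0.0416667 → 1 → b; chars lb.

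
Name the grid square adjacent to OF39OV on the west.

OF39nv

Longitude subsquare o = 14; −1 → 13 = n.
The latitude characters are unchanged.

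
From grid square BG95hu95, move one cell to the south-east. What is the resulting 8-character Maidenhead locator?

BG95iu04

Longitude extended square 9; +1 → 10, wraps to 0, carry into subsquare.
Longitude subsquare h = 7; +1 → 8 = i.
Latitude extended square 5; −1 → 4.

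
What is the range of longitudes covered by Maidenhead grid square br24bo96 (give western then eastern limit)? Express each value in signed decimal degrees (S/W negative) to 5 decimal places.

-155.84167, -155.83333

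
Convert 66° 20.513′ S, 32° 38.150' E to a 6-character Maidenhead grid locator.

KC63hp

Offset from 180°W / 90°S: lon 212.6358°, lat 23.6581°.
Field: 212.6358/20 → 10 → K, 23.6581/10 → 2 → C; chars KC.
Square: 12.6358/2 → 6, 3.6581/1 → 3; chars 63.
Subsquare: 0.6358/0.0833333 → 7 → h, 0.6581/0.0416667 → 15 → p; chars hp.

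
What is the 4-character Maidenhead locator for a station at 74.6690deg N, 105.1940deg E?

OQ24

Shift to the Maidenhead origin (180°W, 90°S): lon 285.19, lat 164.67.
Field (20°×10°, letters A–R): lon ⌊285.19/20⌋ = 14 → O; lat ⌊164.67/10⌋ = 16 → Q.
Square (2°×1°, digits 0–9): lon ⌊5.19/2⌋ = 2; lat ⌊4.67/1⌋ = 4.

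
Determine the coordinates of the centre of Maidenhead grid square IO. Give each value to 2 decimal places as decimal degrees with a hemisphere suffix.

Field I=8, O=14: +8·20° lon, +14·10° lat → SW at lon -20°, lat 50°.
Cell spans 20° lon × 10° lat. Centre is SW corner plus half of each.
latitude 55.00° N, longitude 10.00° W.

55.00° N, 10.00° W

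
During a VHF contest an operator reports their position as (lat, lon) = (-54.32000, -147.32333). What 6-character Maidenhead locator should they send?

Offset from 180°W / 90°S: lon 32.6767°, lat 35.6800°.
Field (20°×10°, letters A–R): lon ⌊32.6767/20⌋ = 1 → B; lat ⌊35.6800/10⌋ = 3 → D.
Square (2°×1°, digits 0–9): lon ⌊12.6767/2⌋ = 6; lat ⌊5.6800/1⌋ = 5.
Subsquare (5′×2.5′, letters a–x): lon ⌊0.6767/0.0833333⌋ = 8 → i; lat ⌊0.6800/0.0416667⌋ = 16 → q.

BD65iq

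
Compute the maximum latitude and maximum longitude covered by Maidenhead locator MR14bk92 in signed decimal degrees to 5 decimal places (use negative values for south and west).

84.42917, 62.16667

Field M=12, R=17: +12·20° lon, +17·10° lat → SW at lon 60°, lat 80°.
Square 1, 4: +1·2° lon, +4·1° lat → SW at lon 62°, lat 84°.
Subsquare b=1, k=10: +1·0.0833333° lon, +10·0.0416667° lat → SW at lon 62.0833°, lat 84.4167°.
Extended square 9, 2: +9·0.00833333° lon, +2·0.00416667° lat → SW at lon 62.1583°, lat 84.425°.
Cell spans 0.00833333° lon × 0.00416667° lat. NE corner is SW corner plus one full cell.
latitude 84.42917, longitude 62.16667.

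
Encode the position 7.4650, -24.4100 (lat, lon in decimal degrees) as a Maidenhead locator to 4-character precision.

HJ77

Shift to the Maidenhead origin (180°W, 90°S): lon 155.59, lat 97.47.
Field: lon ⌊155.59/20⌋ = 7 → H; lat ⌊97.47/10⌋ = 9 → J.
Square: lon ⌊15.59/2⌋ = 7; lat ⌊7.47/1⌋ = 7.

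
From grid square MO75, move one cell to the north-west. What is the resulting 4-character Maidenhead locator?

Longitude square 7; −1 → 6.
Latitude square 5; +1 → 6.

MO66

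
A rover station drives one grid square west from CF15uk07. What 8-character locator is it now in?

Longitude extended square 0; −1 → -1, wraps to 9, carry into subsquare.
Longitude subsquare u = 20; −1 → 19 = t.
The latitude characters are unchanged.

CF15tk97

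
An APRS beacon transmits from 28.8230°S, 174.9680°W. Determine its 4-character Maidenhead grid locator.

AG21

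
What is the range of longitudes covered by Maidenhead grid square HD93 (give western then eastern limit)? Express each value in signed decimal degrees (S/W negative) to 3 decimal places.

-22.000, -20.000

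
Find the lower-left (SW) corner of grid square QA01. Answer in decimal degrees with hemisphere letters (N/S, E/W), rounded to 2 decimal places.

Field Q=16, A=0: +16·20° lon, +0·10° lat → SW at lon 140°, lat -90°.
Square 0, 1: +0·2° lon, +1·1° lat → SW at lon 140°, lat -89°.
latitude 89.00° S, longitude 140.00° E.

89.00° S, 140.00° E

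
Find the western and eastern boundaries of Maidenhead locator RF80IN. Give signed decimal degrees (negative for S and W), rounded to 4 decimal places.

Field R=17, F=5: +17·20° lon, +5·10° lat → SW at lon 160°, lat -40°.
Square 8, 0: +8·2° lon, +0·1° lat → SW at lon 176°, lat -40°.
Subsquare i=8, n=13: +8·0.0833333° lon, +13·0.0416667° lat → SW at lon 176.667°, lat -39.4583°.
Cell spans 0.0833333° lon × 0.0416667° lat.
west 176.6667, east 176.7500.

176.6667, 176.7500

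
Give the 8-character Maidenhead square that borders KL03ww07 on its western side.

KL03vw97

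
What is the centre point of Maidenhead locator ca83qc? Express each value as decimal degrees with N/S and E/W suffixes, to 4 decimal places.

86.8958° S, 122.6250° W

Field C=2, A=0: +2·20° lon, +0·10° lat → SW at lon -140°, lat -90°.
Square 8, 3: +8·2° lon, +3·1° lat → SW at lon -124°, lat -87°.
Subsquare q=16, c=2: +16·0.0833333° lon, +2·0.0416667° lat → SW at lon -122.667°, lat -86.9167°.
Cell spans 0.0833333° lon × 0.0416667° lat. Centre is SW corner plus half of each.
latitude 86.8958° S, longitude 122.6250° W.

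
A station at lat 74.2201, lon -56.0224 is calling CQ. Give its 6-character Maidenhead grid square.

Add 180° to longitude and 90° to latitude: 123.9776, 164.2201.
Field: lon ⌊123.9776/20⌋ = 6 → G; lat ⌊164.2201/10⌋ = 16 → Q.
Square: lon ⌊3.9776/2⌋ = 1; lat ⌊4.2201/1⌋ = 4.
Subsquare: lon ⌊1.9776/0.0833333⌋ = 23 → x; lat ⌊0.2201/0.0416667⌋ = 5 → f.

GQ14xf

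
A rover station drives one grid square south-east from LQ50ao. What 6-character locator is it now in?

LQ50bn

Longitude subsquare a = 0; +1 → 1 = b.
Latitude subsquare o = 14; −1 → 13 = n.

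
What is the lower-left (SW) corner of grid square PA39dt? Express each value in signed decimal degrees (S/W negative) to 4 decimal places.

-80.2083, 126.2500

Field P=15, A=0: +15·20° lon, +0·10° lat → SW at lon 120°, lat -90°.
Square 3, 9: +3·2° lon, +9·1° lat → SW at lon 126°, lat -81°.
Subsquare d=3, t=19: +3·0.0833333° lon, +19·0.0416667° lat → SW at lon 126.25°, lat -80.2083°.
latitude -80.2083, longitude 126.2500.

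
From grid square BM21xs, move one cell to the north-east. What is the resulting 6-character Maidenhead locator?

Longitude subsquare x = 23; +1 → 24, wraps to 0 = a, carry into square.
Longitude square 2; +1 → 3.
Latitude subsquare s = 18; +1 → 19 = t.

BM31at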